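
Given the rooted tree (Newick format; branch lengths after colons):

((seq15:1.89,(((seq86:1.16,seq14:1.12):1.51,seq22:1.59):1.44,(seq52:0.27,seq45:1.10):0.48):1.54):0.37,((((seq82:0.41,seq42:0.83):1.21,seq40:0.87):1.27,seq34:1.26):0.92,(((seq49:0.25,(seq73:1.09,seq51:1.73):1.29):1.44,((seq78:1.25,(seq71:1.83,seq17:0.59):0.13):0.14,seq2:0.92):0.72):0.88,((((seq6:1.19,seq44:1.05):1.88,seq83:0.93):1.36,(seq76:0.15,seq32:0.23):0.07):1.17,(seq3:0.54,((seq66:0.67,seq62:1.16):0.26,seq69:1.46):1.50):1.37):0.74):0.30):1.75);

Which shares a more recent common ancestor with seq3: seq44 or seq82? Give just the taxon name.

The MRCA of seq3 and seq44 subtends ((((seq6,seq44),seq83),(seq76,seq32)),(seq3,((seq66,seq62),seq69))) (9 taxa).
The MRCA of seq3 and seq82 subtends ((((seq82,seq42),seq40),seq34),(((seq49,(seq73,seq51)),((seq78,(seq71,seq17)),seq2)),((((seq6,seq44),seq83),(seq76,seq32)),(seq3,((seq66,seq62),seq69))))) (20 taxa).
The first is nested inside the second, so seq3 shares a more recent common ancestor with seq44.

seq44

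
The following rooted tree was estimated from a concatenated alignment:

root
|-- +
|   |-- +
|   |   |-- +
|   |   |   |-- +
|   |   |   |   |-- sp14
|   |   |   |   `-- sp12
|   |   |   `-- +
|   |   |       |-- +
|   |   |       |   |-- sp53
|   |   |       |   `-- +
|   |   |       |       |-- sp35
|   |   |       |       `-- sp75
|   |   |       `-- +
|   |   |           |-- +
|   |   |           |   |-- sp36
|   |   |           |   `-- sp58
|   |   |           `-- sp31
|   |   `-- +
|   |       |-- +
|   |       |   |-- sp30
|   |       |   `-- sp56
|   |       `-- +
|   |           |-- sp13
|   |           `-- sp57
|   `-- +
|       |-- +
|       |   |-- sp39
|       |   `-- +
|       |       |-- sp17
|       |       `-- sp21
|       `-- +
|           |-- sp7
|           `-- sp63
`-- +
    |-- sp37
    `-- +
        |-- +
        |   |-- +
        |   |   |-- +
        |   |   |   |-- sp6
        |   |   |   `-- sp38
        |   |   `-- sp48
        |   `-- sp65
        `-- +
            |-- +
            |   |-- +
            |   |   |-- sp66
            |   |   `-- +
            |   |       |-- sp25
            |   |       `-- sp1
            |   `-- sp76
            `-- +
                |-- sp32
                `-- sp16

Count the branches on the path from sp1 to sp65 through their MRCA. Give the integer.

The MRCA of sp1 and sp65 is the node subtending ((((sp6,sp38),sp48),sp65),(((sp66,(sp25,sp1)),sp76),(sp32,sp16))).
From sp1 up to that node: 5 branches. From sp65 up to the same node: 2 branches. Total: 5 + 2 = 7.

7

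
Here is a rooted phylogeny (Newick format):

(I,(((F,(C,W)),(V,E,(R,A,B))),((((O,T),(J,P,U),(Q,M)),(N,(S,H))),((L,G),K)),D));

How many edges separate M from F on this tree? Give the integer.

8

The MRCA of M and F is the node subtending (((F,(C,W)),(V,E,(R,A,B))),((((O,T),(J,P,U),(Q,M)),(N,(S,H))),((L,G),K)),D).
From M up to that node: 5 branches. From F up to the same node: 3 branches. Total: 5 + 3 = 8.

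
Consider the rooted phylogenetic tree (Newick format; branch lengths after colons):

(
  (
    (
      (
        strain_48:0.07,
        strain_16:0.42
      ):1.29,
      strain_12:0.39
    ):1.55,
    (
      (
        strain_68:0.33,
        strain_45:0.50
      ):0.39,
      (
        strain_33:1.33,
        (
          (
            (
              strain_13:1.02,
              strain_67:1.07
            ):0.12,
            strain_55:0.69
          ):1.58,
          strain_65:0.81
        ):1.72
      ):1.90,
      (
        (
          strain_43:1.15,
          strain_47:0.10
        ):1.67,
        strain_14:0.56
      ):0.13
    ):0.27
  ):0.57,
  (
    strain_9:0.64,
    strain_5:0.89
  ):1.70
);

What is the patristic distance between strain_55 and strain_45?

The path runs strain_55 → … → MRCA → … → strain_45; the MRCA is the node subtending ((strain_68,strain_45),(strain_33,(((strain_13,strain_67),strain_55),strain_65)),((strain_43,strain_47),strain_14)).
Branch lengths along that path: 0.69 + 1.58 + 1.72 + 1.90 + 0.39 + 0.50 = 6.78.

6.78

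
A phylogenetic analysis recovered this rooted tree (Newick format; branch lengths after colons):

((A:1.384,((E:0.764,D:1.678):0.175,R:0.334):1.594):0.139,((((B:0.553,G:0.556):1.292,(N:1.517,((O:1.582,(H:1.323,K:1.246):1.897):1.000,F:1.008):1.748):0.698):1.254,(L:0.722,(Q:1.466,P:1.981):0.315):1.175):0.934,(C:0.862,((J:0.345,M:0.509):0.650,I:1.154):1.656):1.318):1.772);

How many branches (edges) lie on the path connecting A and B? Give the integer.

7

The MRCA of A and B is the root of the tree.
From A up to that node: 2 branches. From B up to the same node: 5 branches. Total: 2 + 5 = 7.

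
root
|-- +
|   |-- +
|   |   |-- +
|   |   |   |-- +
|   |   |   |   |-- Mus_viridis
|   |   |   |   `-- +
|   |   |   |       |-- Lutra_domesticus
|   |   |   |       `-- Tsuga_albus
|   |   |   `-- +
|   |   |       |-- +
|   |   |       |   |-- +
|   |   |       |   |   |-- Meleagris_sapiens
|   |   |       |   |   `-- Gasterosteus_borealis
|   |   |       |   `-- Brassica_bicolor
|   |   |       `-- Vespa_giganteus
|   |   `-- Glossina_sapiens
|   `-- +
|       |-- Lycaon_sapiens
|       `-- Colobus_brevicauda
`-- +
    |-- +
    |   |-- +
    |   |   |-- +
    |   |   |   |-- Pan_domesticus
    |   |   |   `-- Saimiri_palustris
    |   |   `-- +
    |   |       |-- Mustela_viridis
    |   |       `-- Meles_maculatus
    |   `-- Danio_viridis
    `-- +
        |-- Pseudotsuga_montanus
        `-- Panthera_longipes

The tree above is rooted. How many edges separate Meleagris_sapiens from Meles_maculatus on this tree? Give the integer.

12

The MRCA of Meleagris_sapiens and Meles_maculatus is the root of the tree.
From Meleagris_sapiens up to that node: 7 branches. From Meles_maculatus up to the same node: 5 branches. Total: 7 + 5 = 12.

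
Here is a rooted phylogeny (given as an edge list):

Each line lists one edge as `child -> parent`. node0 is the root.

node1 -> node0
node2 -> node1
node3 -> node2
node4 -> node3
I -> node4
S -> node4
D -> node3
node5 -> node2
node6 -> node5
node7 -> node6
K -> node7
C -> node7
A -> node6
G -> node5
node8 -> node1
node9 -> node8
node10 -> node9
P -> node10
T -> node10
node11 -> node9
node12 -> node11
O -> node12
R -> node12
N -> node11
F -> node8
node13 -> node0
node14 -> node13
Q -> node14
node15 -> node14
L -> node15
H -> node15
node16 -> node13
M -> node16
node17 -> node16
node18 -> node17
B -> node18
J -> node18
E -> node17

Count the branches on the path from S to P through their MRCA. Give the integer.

The MRCA of S and P is the node subtending ((((I,S),D),(((K,C),A),G)),(((P,T),((O,R),N)),F)).
From S up to that node: 4 branches. From P up to the same node: 4 branches. Total: 4 + 4 = 8.

8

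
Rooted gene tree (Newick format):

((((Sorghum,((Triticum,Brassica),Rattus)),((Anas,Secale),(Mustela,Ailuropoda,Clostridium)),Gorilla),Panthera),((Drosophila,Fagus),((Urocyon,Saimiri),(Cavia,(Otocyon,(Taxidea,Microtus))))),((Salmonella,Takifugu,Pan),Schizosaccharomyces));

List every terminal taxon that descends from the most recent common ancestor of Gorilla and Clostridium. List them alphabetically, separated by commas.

Ailuropoda, Anas, Brassica, Clostridium, Gorilla, Mustela, Rattus, Secale, Sorghum, Triticum

Tracing Gorilla: it sits inside ((Sorghum,((Triticum,Brassica),Rattus)),((Anas,Secale),(Mustela,Ailuropoda,Clostridium)),Gorilla).
Tracing Clostridium: it sits inside (Mustela,Ailuropoda,Clostridium).
The smallest clade enclosing both is ((Sorghum,((Triticum,Brassica),Rattus)),((Anas,Secale),(Mustela,Ailuropoda,Clostridium)),Gorilla); the answer is its 10 terminal taxa in alphabetical order.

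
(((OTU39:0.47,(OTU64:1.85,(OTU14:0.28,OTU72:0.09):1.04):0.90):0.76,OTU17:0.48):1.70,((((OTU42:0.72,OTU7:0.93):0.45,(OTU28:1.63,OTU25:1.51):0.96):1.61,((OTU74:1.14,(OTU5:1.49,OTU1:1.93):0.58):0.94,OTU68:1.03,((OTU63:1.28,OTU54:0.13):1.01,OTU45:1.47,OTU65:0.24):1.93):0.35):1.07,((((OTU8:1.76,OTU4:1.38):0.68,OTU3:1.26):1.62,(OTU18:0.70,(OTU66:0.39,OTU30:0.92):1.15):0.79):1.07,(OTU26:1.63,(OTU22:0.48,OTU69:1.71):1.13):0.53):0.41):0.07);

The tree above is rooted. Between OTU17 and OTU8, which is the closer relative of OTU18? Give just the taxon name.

The MRCA of OTU18 and OTU8 subtends (((OTU8,OTU4),OTU3),(OTU18,(OTU66,OTU30))) (6 taxa).
The MRCA of OTU18 and OTU17 is the root, subtending the entire tree (26 taxa).
The first is nested inside the second, so OTU18 shares a more recent common ancestor with OTU8.

OTU8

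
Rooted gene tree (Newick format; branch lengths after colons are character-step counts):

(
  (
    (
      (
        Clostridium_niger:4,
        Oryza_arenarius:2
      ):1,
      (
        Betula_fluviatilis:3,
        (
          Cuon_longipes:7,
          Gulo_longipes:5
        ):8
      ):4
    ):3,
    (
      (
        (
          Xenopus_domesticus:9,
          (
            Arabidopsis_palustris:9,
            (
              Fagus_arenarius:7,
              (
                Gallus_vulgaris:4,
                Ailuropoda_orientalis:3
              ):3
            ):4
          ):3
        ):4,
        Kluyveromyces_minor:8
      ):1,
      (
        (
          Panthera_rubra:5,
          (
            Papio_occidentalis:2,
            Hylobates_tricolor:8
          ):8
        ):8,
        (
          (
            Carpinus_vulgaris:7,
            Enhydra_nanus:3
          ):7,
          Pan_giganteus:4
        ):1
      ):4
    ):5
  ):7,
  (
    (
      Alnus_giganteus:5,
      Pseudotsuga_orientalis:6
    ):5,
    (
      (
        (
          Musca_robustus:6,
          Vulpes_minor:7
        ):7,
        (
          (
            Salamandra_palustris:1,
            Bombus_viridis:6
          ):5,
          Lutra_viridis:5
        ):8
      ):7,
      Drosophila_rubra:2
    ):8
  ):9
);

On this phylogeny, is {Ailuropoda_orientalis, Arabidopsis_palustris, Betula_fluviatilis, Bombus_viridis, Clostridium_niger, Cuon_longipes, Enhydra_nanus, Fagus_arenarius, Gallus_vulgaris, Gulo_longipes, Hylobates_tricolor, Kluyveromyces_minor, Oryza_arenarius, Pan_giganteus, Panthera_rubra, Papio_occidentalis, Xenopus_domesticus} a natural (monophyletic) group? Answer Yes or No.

The MRCA of the listed taxa is the root, so the smallest clade containing them is the whole tree.
That clade also contains Alnus_giganteus, Carpinus_vulgaris, Drosophila_rubra, Lutra_viridis, Musca_robustus, Pseudotsuga_orientalis, Salamandra_palustris, Vulpes_minor, which are not in the proposed group, so the group is not monophyletic.

No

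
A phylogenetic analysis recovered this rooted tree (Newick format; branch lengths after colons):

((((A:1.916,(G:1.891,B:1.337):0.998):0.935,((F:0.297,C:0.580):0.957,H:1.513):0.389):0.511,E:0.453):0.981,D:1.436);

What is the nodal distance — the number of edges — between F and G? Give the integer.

6

The MRCA of F and G is the node subtending ((A,(G,B)),((F,C),H)).
From F up to that node: 3 branches. From G up to the same node: 3 branches. Total: 3 + 3 = 6.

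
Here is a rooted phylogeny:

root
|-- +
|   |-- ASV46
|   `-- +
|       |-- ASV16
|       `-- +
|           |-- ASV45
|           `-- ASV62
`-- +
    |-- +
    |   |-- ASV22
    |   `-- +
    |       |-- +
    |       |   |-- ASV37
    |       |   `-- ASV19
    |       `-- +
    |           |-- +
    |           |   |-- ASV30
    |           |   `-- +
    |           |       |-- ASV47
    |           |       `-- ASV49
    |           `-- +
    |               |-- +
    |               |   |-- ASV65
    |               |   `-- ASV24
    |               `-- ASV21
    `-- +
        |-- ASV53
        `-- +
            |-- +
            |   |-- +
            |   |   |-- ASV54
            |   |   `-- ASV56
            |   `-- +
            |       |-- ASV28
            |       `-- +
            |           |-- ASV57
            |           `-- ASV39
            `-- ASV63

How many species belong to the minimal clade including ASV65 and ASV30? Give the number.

The MRCA of ASV65 and ASV30 is the node subtending ((ASV30,(ASV47,ASV49)),((ASV65,ASV24),ASV21)).
That clade contains 6 terminal taxa: ASV21, ASV24, ASV30, ASV47, ASV49, ASV65.

6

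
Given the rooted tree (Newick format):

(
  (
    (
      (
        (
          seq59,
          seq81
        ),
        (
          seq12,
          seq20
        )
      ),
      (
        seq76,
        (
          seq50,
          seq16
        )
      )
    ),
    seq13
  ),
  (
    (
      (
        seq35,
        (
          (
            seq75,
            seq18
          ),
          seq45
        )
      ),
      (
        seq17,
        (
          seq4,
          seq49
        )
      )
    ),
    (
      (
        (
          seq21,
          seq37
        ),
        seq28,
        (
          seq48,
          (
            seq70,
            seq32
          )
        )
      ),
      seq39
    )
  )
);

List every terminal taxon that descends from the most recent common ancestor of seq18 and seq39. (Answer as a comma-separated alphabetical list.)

seq17, seq18, seq21, seq28, seq32, seq35, seq37, seq39, seq4, seq45, seq48, seq49, seq70, seq75

Tracing seq18: it sits inside (seq75,seq18).
Tracing seq39: it sits inside (((seq21,seq37),seq28,(seq48,(seq70,seq32))),seq39).
The smallest clade enclosing both is (((seq35,((seq75,seq18),seq45)),(seq17,(seq4,seq49))),(((seq21,seq37),seq28,(seq48,(seq70,seq32))),seq39)); the answer is its 14 terminal taxa in alphabetical order.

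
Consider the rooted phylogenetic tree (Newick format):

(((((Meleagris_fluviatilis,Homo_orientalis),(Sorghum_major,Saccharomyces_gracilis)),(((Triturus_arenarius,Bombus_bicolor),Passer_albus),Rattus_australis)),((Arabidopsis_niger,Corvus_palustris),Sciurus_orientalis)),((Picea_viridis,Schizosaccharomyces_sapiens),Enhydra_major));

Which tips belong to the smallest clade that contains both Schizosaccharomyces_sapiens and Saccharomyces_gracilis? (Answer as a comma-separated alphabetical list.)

Arabidopsis_niger, Bombus_bicolor, Corvus_palustris, Enhydra_major, Homo_orientalis, Meleagris_fluviatilis, Passer_albus, Picea_viridis, Rattus_australis, Saccharomyces_gracilis, Schizosaccharomyces_sapiens, Sciurus_orientalis, Sorghum_major, Triturus_arenarius

Tracing Schizosaccharomyces_sapiens: it sits inside (Picea_viridis,Schizosaccharomyces_sapiens).
Tracing Saccharomyces_gracilis: it sits inside (Sorghum_major,Saccharomyces_gracilis).
The smallest clade enclosing both is the whole tree (their MRCA is the root), so the answer is all 14 tips in alphabetical order.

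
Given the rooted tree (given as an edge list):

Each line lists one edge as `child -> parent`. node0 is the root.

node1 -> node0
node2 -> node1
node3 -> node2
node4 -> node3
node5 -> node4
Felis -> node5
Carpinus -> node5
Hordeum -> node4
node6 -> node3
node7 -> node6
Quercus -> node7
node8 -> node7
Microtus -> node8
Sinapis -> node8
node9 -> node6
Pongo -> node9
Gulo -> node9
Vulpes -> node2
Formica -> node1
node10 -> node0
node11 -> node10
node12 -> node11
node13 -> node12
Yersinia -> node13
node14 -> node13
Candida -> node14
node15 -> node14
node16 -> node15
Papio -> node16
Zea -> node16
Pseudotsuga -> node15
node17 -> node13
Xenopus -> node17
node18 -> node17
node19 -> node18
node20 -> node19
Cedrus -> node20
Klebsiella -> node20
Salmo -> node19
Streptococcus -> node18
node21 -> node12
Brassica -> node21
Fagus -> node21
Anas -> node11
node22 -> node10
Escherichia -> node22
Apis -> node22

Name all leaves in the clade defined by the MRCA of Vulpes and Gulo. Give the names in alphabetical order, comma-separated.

Tracing Vulpes: it sits inside ((((Felis,Carpinus),Hordeum),((Quercus,(Microtus,Sinapis)),(Pongo,Gulo))),Vulpes).
Tracing Gulo: it sits inside (Pongo,Gulo).
The smallest clade enclosing both is ((((Felis,Carpinus),Hordeum),((Quercus,(Microtus,Sinapis)),(Pongo,Gulo))),Vulpes); the answer is its 9 terminal taxa in alphabetical order.

Carpinus, Felis, Gulo, Hordeum, Microtus, Pongo, Quercus, Sinapis, Vulpes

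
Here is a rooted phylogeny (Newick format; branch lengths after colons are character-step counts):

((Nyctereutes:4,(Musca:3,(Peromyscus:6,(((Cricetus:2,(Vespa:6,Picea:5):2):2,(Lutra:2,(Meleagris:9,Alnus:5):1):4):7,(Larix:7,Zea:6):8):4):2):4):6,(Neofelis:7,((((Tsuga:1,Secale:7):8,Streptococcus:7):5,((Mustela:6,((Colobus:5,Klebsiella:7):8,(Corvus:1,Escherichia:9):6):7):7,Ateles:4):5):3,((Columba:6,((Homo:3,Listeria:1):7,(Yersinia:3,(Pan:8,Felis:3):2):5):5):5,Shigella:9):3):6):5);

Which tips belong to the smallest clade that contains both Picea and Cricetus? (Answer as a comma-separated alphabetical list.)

Cricetus, Picea, Vespa

Tracing Picea: it sits inside (Vespa,Picea).
Tracing Cricetus: it sits inside (Cricetus,(Vespa,Picea)).
The smallest clade enclosing both is (Cricetus,(Vespa,Picea)); the answer is its 3 terminal taxa in alphabetical order.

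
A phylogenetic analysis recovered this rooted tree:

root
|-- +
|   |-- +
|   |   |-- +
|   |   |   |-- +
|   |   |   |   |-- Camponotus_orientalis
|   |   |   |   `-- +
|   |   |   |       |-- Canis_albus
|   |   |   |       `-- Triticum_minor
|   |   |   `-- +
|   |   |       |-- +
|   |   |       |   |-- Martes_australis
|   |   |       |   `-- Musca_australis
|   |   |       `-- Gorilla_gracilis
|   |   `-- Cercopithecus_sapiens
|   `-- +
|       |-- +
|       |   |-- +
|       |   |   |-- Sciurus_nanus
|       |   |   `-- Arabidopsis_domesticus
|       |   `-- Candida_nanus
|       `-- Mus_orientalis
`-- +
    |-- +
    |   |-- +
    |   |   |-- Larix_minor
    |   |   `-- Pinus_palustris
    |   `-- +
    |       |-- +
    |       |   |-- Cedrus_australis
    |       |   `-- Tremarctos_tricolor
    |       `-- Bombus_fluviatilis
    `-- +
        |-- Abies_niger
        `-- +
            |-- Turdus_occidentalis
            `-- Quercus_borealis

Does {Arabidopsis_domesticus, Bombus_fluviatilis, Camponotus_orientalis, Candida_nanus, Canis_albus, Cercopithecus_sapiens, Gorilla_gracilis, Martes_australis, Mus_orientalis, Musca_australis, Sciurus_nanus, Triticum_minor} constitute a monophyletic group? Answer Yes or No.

The MRCA of the listed taxa is the root, so the smallest clade containing them is the whole tree.
That clade also contains Abies_niger, Cedrus_australis, Larix_minor, Pinus_palustris, Quercus_borealis, Tremarctos_tricolor, Turdus_occidentalis, which are not in the proposed group, so the group is not monophyletic.

No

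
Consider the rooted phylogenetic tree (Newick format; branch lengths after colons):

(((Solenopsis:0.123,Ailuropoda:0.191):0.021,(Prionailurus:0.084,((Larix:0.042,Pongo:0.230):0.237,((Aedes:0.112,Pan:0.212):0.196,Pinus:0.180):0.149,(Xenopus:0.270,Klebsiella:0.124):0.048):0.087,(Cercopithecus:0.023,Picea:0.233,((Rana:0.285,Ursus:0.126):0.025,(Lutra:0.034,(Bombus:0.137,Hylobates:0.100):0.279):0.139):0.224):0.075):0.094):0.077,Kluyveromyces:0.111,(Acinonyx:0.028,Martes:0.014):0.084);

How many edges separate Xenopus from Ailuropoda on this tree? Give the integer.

6

The MRCA of Xenopus and Ailuropoda is the node subtending ((Solenopsis,Ailuropoda),(Prionailurus,((Larix,Pongo),((Aedes,Pan),Pinus),(Xenopus,Klebsiella)),(Cercopithecus,Picea,((Rana,Ursus),(Lutra,(Bombus,Hylobates)))))).
From Xenopus up to that node: 4 branches. From Ailuropoda up to the same node: 2 branches. Total: 4 + 2 = 6.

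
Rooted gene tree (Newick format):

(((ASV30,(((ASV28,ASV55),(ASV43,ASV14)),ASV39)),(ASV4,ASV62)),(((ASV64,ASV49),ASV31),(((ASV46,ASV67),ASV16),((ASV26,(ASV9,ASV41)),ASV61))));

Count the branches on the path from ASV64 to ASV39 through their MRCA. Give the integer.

8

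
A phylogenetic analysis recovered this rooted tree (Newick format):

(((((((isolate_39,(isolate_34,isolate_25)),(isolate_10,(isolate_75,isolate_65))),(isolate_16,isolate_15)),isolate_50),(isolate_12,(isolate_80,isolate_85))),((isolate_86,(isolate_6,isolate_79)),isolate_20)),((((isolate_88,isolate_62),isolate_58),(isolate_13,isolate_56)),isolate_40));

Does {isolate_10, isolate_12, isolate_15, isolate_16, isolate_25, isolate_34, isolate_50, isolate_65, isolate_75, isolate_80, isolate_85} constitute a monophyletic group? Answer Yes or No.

The MRCA of the listed taxa subtends (((((isolate_39,(isolate_34,isolate_25)),(isolate_10,(isolate_75,isolate_65))),(isolate_16,isolate_15)),isolate_50),(isolate_12,(isolate_80,isolate_85))).
That clade also contains isolate_39, which is not in the proposed group, so the group is not monophyletic.

No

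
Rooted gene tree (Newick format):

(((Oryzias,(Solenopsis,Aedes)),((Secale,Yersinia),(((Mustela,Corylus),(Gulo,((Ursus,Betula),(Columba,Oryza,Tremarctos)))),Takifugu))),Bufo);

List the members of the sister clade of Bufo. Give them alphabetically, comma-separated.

Aedes, Betula, Columba, Corylus, Gulo, Mustela, Oryza, Oryzias, Secale, Solenopsis, Takifugu, Tremarctos, Ursus, Yersinia

Bufo attaches directly to the root of the tree.
The other lineage descending from that same node — the sister group — is ((Oryzias,(Solenopsis,Aedes)),((Secale,Yersinia),(((Mustela,Corylus),(Gulo,((Ursus,Betula),(Columba,Oryza,Tremarctos)))),Takifugu))); its 14 tips in alphabetical order are the answer.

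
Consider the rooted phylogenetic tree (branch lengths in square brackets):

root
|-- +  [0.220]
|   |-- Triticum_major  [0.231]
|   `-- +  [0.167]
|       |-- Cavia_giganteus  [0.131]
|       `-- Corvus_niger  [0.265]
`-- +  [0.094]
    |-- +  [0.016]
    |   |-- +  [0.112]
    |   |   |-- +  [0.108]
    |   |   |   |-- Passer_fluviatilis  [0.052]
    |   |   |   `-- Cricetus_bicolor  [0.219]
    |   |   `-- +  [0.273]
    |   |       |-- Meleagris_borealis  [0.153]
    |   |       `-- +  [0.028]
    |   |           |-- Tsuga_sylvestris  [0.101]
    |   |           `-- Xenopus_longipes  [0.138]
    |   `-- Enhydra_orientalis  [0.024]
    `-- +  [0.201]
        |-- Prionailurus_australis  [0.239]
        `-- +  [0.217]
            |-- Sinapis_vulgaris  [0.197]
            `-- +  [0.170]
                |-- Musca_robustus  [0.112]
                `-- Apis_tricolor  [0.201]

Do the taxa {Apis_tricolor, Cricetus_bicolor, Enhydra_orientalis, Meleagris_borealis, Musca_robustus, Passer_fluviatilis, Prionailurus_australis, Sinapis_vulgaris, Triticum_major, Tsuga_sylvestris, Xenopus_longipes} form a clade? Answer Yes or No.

No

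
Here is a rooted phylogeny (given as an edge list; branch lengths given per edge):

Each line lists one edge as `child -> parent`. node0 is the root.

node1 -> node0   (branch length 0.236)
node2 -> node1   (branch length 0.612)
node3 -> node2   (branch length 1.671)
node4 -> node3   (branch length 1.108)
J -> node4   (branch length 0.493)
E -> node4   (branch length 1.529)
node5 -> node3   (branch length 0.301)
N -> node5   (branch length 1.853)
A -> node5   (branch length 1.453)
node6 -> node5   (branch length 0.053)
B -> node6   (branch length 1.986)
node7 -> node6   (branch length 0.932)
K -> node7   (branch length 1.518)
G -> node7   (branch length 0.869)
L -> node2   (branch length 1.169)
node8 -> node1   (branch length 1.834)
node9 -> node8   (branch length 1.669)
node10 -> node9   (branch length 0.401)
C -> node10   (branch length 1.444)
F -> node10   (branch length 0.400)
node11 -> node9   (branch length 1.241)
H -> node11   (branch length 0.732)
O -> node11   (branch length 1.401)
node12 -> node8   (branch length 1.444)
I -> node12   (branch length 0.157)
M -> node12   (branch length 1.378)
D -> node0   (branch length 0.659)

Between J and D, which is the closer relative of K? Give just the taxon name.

J

The MRCA of K and J subtends ((J,E),(N,A,(B,(K,G)))) (7 taxa).
The MRCA of K and D is the root, subtending the entire tree (15 taxa).
The first is nested inside the second, so K shares a more recent common ancestor with J.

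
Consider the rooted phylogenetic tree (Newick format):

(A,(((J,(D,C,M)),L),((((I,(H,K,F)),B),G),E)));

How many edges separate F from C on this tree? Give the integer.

The MRCA of F and C is the node subtending (((J,(D,C,M)),L),((((I,(H,K,F)),B),G),E)).
From F up to that node: 6 branches. From C up to the same node: 4 branches. Total: 6 + 4 = 10.

10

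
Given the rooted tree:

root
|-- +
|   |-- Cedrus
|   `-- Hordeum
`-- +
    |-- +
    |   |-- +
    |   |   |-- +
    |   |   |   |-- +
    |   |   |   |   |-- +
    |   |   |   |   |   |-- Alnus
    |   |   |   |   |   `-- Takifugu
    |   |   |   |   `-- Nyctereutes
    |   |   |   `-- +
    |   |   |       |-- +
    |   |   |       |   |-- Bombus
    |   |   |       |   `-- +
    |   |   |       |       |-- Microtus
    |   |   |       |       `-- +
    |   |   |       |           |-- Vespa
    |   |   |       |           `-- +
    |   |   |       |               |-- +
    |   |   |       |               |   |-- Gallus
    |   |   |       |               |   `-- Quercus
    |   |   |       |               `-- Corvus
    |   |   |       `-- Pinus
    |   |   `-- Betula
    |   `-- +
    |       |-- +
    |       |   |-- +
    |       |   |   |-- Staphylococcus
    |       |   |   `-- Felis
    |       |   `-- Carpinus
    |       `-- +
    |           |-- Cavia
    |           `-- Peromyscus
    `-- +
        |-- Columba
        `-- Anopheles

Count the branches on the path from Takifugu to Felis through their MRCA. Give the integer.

9

The MRCA of Takifugu and Felis is the node subtending (((((Alnus,Takifugu),Nyctereutes),((Bombus,(Microtus,(Vespa,((Gallus,Quercus),Corvus)))),Pinus)),Betula),(((Staphylococcus,Felis),Carpinus),(Cavia,Peromyscus))).
From Takifugu up to that node: 5 branches. From Felis up to the same node: 4 branches. Total: 5 + 4 = 9.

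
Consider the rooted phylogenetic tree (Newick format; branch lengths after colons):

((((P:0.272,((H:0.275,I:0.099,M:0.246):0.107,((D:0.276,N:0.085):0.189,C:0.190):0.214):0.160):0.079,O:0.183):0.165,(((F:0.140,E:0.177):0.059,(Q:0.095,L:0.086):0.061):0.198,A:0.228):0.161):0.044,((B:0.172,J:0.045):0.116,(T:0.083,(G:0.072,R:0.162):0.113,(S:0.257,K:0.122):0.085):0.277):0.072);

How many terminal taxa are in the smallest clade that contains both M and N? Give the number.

6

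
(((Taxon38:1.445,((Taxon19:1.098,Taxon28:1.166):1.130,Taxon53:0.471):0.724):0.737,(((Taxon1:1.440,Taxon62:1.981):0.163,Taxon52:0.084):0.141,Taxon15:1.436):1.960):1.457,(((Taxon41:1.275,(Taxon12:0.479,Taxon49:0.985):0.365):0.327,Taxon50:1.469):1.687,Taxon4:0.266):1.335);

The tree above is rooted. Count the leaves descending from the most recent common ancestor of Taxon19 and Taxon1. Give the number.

8

The MRCA of Taxon19 and Taxon1 is the node subtending ((Taxon38,((Taxon19,Taxon28),Taxon53)),(((Taxon1,Taxon62),Taxon52),Taxon15)).
That clade contains 8 terminal taxa: Taxon1, Taxon15, Taxon19, Taxon28, Taxon38, Taxon52, Taxon53, Taxon62.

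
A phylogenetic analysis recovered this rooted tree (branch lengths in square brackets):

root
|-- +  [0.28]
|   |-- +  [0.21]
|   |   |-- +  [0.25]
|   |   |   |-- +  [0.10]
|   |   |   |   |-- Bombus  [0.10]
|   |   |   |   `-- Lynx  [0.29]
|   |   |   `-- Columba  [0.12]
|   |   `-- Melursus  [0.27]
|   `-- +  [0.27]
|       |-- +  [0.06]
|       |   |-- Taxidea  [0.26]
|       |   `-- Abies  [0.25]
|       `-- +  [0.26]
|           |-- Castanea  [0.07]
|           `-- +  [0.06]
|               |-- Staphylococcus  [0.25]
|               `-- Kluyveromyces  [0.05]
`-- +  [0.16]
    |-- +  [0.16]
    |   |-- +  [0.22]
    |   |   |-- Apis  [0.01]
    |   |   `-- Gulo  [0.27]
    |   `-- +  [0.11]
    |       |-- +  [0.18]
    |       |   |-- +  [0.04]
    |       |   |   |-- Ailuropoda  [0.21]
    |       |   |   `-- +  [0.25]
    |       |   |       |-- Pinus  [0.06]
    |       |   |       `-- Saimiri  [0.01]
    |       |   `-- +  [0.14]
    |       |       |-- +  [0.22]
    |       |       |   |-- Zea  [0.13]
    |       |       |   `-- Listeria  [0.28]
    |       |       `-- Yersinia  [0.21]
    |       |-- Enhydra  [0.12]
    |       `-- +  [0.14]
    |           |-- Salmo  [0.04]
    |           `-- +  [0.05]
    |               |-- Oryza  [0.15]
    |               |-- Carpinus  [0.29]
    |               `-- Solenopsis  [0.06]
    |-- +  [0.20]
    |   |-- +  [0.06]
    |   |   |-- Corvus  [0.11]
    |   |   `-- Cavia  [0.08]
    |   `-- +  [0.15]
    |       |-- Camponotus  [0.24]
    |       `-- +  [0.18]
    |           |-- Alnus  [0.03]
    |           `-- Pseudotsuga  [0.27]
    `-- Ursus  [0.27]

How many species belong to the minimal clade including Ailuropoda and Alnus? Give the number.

The MRCA of Ailuropoda and Alnus is the node subtending (((Apis,Gulo),(((Ailuropoda,(Pinus,Saimiri)),((Zea,Listeria),Yersinia)),Enhydra,(Salmo,(Oryza,Carpinus,Solenopsis)))),((Corvus,Cavia),(Camponotus,(Alnus,Pseudotsuga))),Ursus).
That clade contains 19 terminal taxa: Ailuropoda, Alnus, Apis, Camponotus, Carpinus, Cavia, Corvus, Enhydra, Gulo, Listeria, Oryza, Pinus, Pseudotsuga, Saimiri, Salmo, Solenopsis, Ursus, Yersinia, Zea.

19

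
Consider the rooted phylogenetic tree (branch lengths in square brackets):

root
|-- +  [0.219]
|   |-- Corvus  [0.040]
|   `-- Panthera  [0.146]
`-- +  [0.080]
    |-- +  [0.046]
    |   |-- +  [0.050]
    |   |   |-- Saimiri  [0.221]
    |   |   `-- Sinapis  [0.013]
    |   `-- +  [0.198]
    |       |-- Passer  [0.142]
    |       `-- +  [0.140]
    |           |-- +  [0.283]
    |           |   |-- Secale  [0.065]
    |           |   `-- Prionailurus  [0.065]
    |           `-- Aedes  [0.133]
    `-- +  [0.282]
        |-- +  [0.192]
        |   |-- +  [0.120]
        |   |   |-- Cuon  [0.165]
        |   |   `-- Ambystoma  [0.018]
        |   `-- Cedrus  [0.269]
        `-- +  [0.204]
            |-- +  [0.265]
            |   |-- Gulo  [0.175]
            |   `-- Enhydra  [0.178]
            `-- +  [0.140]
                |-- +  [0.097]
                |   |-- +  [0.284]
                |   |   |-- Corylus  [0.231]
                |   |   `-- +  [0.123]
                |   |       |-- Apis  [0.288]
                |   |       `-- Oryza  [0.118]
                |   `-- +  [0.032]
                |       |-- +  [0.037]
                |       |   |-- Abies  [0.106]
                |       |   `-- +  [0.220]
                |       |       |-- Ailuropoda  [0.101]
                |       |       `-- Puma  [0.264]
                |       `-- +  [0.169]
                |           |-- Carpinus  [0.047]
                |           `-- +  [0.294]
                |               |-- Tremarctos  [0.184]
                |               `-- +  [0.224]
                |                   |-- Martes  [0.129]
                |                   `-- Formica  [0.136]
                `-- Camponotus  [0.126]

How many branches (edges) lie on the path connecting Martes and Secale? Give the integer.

The MRCA of Martes and Secale is the node subtending (((Saimiri,Sinapis),(Passer,((Secale,Prionailurus),Aedes))),(((Cuon,Ambystoma),Cedrus),((Gulo,Enhydra),(((Corylus,(Apis,Oryza)),((Abies,(Ailuropoda,Puma)),(Carpinus,(Tremarctos,(Martes,Formica))))),Camponotus)))).
From Martes up to that node: 9 branches. From Secale up to the same node: 5 branches. Total: 9 + 5 = 14.

14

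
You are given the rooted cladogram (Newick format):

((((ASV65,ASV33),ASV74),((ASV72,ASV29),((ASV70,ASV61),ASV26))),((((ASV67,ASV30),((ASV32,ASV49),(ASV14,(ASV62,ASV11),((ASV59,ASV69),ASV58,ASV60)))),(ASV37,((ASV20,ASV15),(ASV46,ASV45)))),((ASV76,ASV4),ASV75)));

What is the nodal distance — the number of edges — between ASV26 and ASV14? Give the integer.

The MRCA of ASV26 and ASV14 is the root of the tree.
From ASV26 up to that node: 4 branches. From ASV14 up to the same node: 6 branches. Total: 4 + 6 = 10.

10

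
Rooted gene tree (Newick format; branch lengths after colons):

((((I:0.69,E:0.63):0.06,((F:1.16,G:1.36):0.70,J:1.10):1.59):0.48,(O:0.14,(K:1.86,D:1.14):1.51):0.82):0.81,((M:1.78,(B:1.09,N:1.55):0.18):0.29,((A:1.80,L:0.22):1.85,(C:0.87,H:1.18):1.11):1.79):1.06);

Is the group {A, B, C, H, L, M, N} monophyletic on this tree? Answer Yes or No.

The most recent common ancestor of these taxa subtends ((M,(B,N)),((A,L),(C,H))).
That clade has exactly 7 tips — every listed taxon and nothing else — so the group is monophyletic.

Yes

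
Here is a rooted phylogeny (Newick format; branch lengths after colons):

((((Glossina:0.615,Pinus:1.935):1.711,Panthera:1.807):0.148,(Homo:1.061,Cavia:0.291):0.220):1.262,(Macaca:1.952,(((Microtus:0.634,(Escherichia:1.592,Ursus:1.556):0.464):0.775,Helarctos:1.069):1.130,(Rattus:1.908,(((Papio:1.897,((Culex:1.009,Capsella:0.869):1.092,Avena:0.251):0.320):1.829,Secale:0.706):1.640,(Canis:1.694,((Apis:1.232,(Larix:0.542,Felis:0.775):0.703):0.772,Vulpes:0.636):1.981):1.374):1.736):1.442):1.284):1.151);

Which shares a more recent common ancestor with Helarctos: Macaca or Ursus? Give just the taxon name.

Ursus

The MRCA of Helarctos and Ursus subtends ((Microtus,(Escherichia,Ursus)),Helarctos) (4 taxa).
The MRCA of Helarctos and Macaca subtends (Macaca,(((Microtus,(Escherichia,Ursus)),Helarctos),(Rattus,(((Papio,((Culex,Capsella),Avena)),Secale),(Canis,((Apis,(Larix,Felis)),Vulpes)))))) (16 taxa).
The first is nested inside the second, so Helarctos shares a more recent common ancestor with Ursus.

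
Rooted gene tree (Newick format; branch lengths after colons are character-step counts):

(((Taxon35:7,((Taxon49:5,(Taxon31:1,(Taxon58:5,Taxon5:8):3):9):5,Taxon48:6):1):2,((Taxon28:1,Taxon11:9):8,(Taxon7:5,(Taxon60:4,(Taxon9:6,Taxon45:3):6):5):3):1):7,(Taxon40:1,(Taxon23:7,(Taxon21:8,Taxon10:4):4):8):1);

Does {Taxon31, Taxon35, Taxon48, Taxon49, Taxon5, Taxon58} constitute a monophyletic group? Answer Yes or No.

The most recent common ancestor of these taxa subtends (Taxon35,((Taxon49,(Taxon31,(Taxon58,Taxon5))),Taxon48)).
That clade has exactly 6 tips — every listed taxon and nothing else — so the group is monophyletic.

Yes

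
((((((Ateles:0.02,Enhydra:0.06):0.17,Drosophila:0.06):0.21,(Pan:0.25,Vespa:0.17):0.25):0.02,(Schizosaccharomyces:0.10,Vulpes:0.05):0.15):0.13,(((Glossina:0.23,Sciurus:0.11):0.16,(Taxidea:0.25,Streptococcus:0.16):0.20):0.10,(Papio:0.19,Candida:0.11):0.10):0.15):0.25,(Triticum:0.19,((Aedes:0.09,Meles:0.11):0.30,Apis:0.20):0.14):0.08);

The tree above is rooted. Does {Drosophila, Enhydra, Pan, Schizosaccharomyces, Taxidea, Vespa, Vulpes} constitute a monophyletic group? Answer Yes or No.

The MRCA of the listed taxa subtends (((((Ateles,Enhydra),Drosophila),(Pan,Vespa)),(Schizosaccharomyces,Vulpes)),(((Glossina,Sciurus),(Taxidea,Streptococcus)),(Papio,Candida))).
That clade also contains Ateles, Candida, Glossina, Papio, Sciurus, Streptococcus, which are not in the proposed group, so the group is not monophyletic.

No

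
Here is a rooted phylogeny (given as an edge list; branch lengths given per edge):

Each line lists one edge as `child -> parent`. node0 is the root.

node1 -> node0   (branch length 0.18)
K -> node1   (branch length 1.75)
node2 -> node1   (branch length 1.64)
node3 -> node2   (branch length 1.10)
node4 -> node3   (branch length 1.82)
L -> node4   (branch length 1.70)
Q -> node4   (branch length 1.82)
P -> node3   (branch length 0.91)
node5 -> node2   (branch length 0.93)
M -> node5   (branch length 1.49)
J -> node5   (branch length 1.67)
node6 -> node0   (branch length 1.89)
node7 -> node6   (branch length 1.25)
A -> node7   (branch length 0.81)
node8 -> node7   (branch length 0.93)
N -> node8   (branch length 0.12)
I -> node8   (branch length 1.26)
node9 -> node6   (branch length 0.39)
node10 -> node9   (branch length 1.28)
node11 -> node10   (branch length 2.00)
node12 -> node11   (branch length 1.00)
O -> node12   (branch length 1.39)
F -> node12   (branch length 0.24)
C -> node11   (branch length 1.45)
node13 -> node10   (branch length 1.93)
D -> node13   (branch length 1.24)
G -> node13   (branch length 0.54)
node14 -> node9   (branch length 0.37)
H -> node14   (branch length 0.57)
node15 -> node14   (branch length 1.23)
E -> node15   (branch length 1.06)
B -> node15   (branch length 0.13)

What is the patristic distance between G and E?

6.41

The path runs G → … → MRCA → … → E; the MRCA is the node subtending ((((O,F),C),(D,G)),(H,(E,B))).
Branch lengths along that path: 0.54 + 1.93 + 1.28 + 0.37 + 1.23 + 1.06 = 6.41.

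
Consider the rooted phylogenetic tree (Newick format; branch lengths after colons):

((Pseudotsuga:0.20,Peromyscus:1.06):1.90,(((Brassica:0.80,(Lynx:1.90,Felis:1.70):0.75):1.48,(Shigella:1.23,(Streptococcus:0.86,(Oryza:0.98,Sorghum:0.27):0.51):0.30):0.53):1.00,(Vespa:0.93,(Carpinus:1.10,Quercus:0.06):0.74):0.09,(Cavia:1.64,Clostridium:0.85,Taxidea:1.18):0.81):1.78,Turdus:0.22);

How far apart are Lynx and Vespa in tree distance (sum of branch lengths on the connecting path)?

The path runs Lynx → … → MRCA → … → Vespa; the MRCA is the node subtending (((Brassica,(Lynx,Felis)),(Shigella,(Streptococcus,(Oryza,Sorghum)))),(Vespa,(Carpinus,Quercus)),(Cavia,Clostridium,Taxidea)).
Branch lengths along that path: 1.90 + 0.75 + 1.48 + 1.00 + 0.09 + 0.93 = 6.15.

6.15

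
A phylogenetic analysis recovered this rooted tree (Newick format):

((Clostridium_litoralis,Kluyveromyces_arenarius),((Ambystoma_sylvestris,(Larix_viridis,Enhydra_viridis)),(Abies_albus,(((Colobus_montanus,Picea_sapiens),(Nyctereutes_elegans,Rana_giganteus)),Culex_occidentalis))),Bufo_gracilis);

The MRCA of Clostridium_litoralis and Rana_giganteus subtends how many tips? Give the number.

The MRCA of Clostridium_litoralis and Rana_giganteus is the root, so the clade is the entire tree.
That clade contains 12 terminal taxa: Abies_albus, Ambystoma_sylvestris, Bufo_gracilis, Clostridium_litoralis, Colobus_montanus, Culex_occidentalis, Enhydra_viridis, Kluyveromyces_arenarius, Larix_viridis, Nyctereutes_elegans, Picea_sapiens, Rana_giganteus.

12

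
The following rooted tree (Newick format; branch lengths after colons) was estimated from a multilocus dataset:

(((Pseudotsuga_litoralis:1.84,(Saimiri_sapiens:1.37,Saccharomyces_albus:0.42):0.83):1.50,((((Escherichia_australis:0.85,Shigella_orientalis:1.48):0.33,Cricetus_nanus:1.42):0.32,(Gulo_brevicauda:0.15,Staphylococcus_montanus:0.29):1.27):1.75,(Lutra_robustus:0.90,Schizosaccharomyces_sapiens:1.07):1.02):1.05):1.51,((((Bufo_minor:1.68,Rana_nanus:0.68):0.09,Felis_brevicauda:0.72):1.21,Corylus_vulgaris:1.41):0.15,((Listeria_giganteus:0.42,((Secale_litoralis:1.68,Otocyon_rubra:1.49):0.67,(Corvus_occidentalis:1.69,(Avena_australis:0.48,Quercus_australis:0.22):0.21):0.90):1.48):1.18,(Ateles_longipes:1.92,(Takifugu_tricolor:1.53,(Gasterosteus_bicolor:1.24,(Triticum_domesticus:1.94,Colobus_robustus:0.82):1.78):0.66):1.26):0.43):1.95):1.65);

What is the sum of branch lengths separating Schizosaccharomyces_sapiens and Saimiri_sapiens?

6.84

The path runs Schizosaccharomyces_sapiens → … → MRCA → … → Saimiri_sapiens; the MRCA is the node subtending ((Pseudotsuga_litoralis,(Saimiri_sapiens,Saccharomyces_albus)),((((Escherichia_australis,Shigella_orientalis),Cricetus_nanus),(Gulo_brevicauda,Staphylococcus_montanus)),(Lutra_robustus,Schizosaccharomyces_sapiens))).
Branch lengths along that path: 1.07 + 1.02 + 1.05 + 1.50 + 0.83 + 1.37 = 6.84.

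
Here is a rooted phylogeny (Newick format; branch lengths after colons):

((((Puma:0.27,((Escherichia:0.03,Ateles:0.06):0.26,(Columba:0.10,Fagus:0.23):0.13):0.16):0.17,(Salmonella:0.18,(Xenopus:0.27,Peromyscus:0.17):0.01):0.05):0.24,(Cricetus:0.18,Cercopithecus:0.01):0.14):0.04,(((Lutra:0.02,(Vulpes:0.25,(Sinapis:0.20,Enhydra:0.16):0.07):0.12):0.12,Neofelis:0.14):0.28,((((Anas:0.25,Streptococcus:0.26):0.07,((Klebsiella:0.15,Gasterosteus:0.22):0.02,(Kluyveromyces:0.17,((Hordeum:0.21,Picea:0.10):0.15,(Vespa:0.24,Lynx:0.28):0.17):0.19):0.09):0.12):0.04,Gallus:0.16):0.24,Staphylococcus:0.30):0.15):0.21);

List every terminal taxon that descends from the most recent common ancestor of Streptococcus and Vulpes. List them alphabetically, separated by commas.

Anas, Enhydra, Gallus, Gasterosteus, Hordeum, Klebsiella, Kluyveromyces, Lutra, Lynx, Neofelis, Picea, Sinapis, Staphylococcus, Streptococcus, Vespa, Vulpes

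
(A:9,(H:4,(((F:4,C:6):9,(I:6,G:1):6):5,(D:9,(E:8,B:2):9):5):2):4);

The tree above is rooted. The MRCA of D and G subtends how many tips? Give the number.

7

The MRCA of D and G is the node subtending (((F,C),(I,G)),(D,(E,B))).
That clade contains 7 terminal taxa: B, C, D, E, F, G, I.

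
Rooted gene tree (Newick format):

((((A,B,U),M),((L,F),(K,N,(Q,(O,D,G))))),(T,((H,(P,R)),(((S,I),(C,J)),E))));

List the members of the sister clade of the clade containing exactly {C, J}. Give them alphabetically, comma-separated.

I, S

The clade containing exactly {C, J} attaches to the tree at the node subtending ((S,I),(C,J)).
The other lineage descending from that same node — the sister group — is (S,I); its 2 tips in alphabetical order are the answer.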